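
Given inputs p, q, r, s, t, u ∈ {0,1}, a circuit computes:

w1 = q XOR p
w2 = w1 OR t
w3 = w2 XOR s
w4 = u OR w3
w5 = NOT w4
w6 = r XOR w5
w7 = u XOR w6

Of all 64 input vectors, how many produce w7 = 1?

w7 = u XOR w6 must be 1, so u and w6 differ.
Enumerating the 64 input combinations, 32 give w7 = 1 and 32 give w7 = 0.

32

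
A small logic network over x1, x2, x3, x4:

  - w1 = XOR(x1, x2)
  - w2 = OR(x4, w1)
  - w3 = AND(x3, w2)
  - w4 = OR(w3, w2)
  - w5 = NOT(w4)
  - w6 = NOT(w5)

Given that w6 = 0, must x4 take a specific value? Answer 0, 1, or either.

0

w6 = NOT(w5) must be 0, so w5 = 1.
w5 = NOT(w4) must be 1, so w4 = 0.
w4 = OR(w3, w2) must be 0, so both w3 = 0 and w2 = 0.
Every assignment with w6 = 0 has x4 = 0; there are 4 such assignment(s).
  x1=0, x2=0, x3=0, x4=0
  x1=0, x2=0, x3=1, x4=0
  x1=1, x2=1, x3=0, x4=0
  x1=1, x2=1, x3=1, x4=0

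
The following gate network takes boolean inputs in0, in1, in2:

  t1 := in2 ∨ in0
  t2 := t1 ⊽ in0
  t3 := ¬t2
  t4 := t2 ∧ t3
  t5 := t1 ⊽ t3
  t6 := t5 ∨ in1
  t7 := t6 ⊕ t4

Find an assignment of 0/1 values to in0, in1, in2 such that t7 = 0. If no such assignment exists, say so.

in0=1, in1=0, in2=0

t7 = t6 ⊕ t4 must be 0, so t6 and t4 are equal.
Check with in0=1, in1=0, in2=0:
t1 = in2 ∨ in0 = 0 ∨ 1 = 1
t2 = t1 ⊽ in0 = 1 ⊽ 1 = 0
t3 = ¬t2 = ¬0 = 1
t4 = t2 ∧ t3 = 0 ∧ 1 = 0
t5 = t1 ⊽ t3 = 1 ⊽ 1 = 0
t6 = t5 ∨ in1 = 0 ∨ 0 = 0
t7 = t6 ⊕ t4 = 0 ⊕ 0 = 0
So t7 = 0 as required.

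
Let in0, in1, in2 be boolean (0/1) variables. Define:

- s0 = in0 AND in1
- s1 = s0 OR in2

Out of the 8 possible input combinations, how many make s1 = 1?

5

s1 = s0 OR in2 must be 1, so at least one of s0, in2 is 1.
Enumerating the 8 input combinations, 5 give s1 = 1 and 3 give s1 = 0.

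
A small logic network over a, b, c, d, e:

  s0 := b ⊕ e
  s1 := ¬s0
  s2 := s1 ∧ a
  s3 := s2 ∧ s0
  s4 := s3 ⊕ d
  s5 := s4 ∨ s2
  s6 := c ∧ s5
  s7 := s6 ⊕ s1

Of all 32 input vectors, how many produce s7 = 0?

s7 = s6 ⊕ s1 must be 0, so s6 and s1 are equal.
Enumerating the 32 input combinations, 18 give s7 = 0 and 14 give s7 = 1.

18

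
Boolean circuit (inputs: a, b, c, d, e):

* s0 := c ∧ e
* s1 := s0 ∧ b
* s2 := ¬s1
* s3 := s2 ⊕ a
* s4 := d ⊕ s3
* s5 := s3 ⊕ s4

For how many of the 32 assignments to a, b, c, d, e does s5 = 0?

16

s5 = s3 ⊕ s4 must be 0, so s3 and s4 are equal.
Enumerating the 32 input combinations, 16 give s5 = 0 and 16 give s5 = 1.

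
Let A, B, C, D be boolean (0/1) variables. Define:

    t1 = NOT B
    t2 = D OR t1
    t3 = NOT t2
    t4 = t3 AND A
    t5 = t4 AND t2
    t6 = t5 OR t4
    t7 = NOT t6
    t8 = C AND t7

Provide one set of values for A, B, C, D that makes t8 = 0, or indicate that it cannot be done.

A=1, B=0, C=0, D=1

Check with A=1, B=0, C=0, D=1:
t1 = NOT B = NOT 0 = 1
t2 = D OR t1 = 1 OR 1 = 1
t3 = NOT t2 = NOT 1 = 0
t4 = t3 AND A = 0 AND 1 = 0
t5 = t4 AND t2 = 0 AND 1 = 0
t6 = t5 OR t4 = 0 OR 0 = 0
t7 = NOT t6 = NOT 0 = 1
t8 = C AND t7 = 0 AND 1 = 0
So t8 = 0 as required.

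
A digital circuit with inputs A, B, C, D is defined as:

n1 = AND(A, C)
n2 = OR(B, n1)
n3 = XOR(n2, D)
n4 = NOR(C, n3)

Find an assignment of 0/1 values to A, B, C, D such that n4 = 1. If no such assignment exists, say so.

A=0, B=1, C=0, D=1

n4 = NOR(C, n3) must be 1, so both C = 0 and n3 = 0.
Check with A=0, B=1, C=0, D=1:
n1 = AND(A, C) = AND(0, 0) = 0
n2 = OR(B, n1) = OR(1, 0) = 1
n3 = XOR(n2, D) = XOR(1, 1) = 0
n4 = NOR(C, n3) = NOR(0, 0) = 1
So n4 = 1 as required.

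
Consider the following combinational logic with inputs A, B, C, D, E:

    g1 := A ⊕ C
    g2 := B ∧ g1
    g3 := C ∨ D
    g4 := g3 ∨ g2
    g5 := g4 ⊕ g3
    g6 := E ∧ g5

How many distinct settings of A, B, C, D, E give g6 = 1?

g6 = E ∧ g5 must be 1, so both E = 1 and g5 = 1.
Satisfying assignments:
  A=1, B=1, C=0, D=0, E=1

1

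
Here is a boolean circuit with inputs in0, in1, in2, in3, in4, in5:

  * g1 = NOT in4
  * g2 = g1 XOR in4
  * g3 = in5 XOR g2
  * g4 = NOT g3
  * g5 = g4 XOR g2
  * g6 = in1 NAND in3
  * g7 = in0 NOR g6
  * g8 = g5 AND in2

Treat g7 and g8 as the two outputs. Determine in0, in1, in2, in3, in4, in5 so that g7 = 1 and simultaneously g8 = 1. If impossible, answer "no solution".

Check with in0=0, in1=1, in2=1, in3=1, in4=0, in5=0:
g1 = NOT in4 = NOT 0 = 1
g2 = g1 XOR in4 = 1 XOR 0 = 1
g3 = in5 XOR g2 = 0 XOR 1 = 1
g4 = NOT g3 = NOT 1 = 0
g5 = g4 XOR g2 = 0 XOR 1 = 1
g6 = in1 NAND in3 = 1 NAND 1 = 0
g7 = in0 NOR g6 = 0 NOR 0 = 1
g8 = g5 AND in2 = 1 AND 1 = 1
So g7 = 1 and g8 = 1.

in0=0, in1=1, in2=1, in3=1, in4=0, in5=0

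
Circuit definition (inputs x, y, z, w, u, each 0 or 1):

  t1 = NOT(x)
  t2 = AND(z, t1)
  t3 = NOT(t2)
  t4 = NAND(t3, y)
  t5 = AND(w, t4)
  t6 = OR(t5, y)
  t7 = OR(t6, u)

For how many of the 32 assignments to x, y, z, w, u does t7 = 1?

28

t7 = OR(t6, u) must be 1, so at least one of t6, u is 1.
Enumerating the 32 input combinations, 28 give t7 = 1 and 4 give t7 = 0.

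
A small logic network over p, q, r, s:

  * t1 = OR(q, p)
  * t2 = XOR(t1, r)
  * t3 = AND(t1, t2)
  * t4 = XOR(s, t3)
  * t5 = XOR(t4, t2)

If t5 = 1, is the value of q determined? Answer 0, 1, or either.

Both values of q occur among assignments with t5 = 1:
  q=0: p=0, q=0, r=0, s=1
  q=1: p=0, q=1, r=0, s=1

either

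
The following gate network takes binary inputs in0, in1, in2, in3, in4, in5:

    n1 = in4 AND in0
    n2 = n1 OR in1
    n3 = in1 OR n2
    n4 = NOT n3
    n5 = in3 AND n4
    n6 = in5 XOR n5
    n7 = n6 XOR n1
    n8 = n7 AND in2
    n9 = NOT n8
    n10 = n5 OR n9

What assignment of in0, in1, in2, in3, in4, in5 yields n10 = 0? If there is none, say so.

in0=0, in1=1, in2=1, in3=0, in4=1, in5=1

Check with in0=0, in1=1, in2=1, in3=0, in4=1, in5=1:
n1 = in4 AND in0 = 1 AND 0 = 0
n2 = n1 OR in1 = 0 OR 1 = 1
n3 = in1 OR n2 = 1 OR 1 = 1
n4 = NOT n3 = NOT 1 = 0
n5 = in3 AND n4 = 0 AND 0 = 0
n6 = in5 XOR n5 = 1 XOR 0 = 1
n7 = n6 XOR n1 = 1 XOR 0 = 1
n8 = n7 AND in2 = 1 AND 1 = 1
n9 = NOT n8 = NOT 1 = 0
n10 = n5 OR n9 = 0 OR 0 = 0
So n10 = 0 as required.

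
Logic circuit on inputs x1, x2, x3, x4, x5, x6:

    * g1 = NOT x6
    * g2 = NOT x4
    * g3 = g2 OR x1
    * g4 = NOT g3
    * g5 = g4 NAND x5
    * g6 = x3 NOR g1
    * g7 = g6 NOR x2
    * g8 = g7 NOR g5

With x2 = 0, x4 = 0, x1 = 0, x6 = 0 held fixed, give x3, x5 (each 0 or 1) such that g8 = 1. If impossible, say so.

no solution exists

With x2 = 0, x4 = 0, x1 = 0, x6 = 0 fixed, none of the 4 settings of x3, x5 give g8 = 1.
For example, with x3=1, x5=1:
g1 = NOT x6 = NOT 0 = 1
g2 = NOT x4 = NOT 0 = 1
g3 = g2 OR x1 = 1 OR 0 = 1
g4 = NOT g3 = NOT 1 = 0
g5 = g4 NAND x5 = 0 NAND 1 = 1
g6 = x3 NOR g1 = 1 NOR 1 = 0
g7 = g6 NOR x2 = 0 NOR 0 = 1
g8 = g7 NOR g5 = 1 NOR 1 = 0
giving g8 = 0 ≠ 1.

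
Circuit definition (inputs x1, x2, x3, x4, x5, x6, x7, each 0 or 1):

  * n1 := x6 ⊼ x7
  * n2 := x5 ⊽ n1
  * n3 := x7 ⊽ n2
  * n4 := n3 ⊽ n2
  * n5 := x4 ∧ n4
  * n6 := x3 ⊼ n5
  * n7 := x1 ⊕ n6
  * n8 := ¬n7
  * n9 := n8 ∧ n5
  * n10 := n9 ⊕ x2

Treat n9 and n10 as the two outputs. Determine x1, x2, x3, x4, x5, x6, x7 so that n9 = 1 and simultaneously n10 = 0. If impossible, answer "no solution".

x1=0 x2=1 x3=1 x4=1 x5=1 x6=0 x7=1

Check with x1=0 x2=1 x3=1 x4=1 x5=1 x6=0 x7=1:
n1 = x6 ⊼ x7 = 0 ⊼ 1 = 1
n2 = x5 ⊽ n1 = 1 ⊽ 1 = 0
n3 = x7 ⊽ n2 = 1 ⊽ 0 = 0
n4 = n3 ⊽ n2 = 0 ⊽ 0 = 1
n5 = x4 ∧ n4 = 1 ∧ 1 = 1
n6 = x3 ⊼ n5 = 1 ⊼ 1 = 0
n7 = x1 ⊕ n6 = 0 ⊕ 0 = 0
n8 = ¬n7 = ¬0 = 1
n9 = n8 ∧ n5 = 1 ∧ 1 = 1
n10 = n9 ⊕ x2 = 1 ⊕ 1 = 0
So n9 = 1 and n10 = 0.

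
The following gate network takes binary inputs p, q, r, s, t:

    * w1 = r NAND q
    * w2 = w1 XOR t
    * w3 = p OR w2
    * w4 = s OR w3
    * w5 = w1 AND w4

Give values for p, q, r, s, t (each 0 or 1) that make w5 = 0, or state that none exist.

p=0, q=1, r=1, s=1, t=1

Check with p=0, q=1, r=1, s=1, t=1:
w1 = r NAND q = 1 NAND 1 = 0
w2 = w1 XOR t = 0 XOR 1 = 1
w3 = p OR w2 = 0 OR 1 = 1
w4 = s OR w3 = 1 OR 1 = 1
w5 = w1 AND w4 = 0 AND 1 = 0
So w5 = 0 as required.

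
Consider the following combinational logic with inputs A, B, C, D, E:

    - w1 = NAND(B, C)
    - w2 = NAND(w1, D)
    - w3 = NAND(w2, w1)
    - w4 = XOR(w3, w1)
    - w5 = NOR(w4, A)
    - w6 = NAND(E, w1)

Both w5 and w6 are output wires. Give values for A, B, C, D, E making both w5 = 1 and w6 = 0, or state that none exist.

A=0, B=0, C=1, D=1, E=1

Check with A=0, B=0, C=1, D=1, E=1:
w1 = NAND(B, C) = NAND(0, 1) = 1
w2 = NAND(w1, D) = NAND(1, 1) = 0
w3 = NAND(w2, w1) = NAND(0, 1) = 1
w4 = XOR(w3, w1) = XOR(1, 1) = 0
w5 = NOR(w4, A) = NOR(0, 0) = 1
w6 = NAND(E, w1) = NAND(1, 1) = 0
So w5 = 1 and w6 = 0.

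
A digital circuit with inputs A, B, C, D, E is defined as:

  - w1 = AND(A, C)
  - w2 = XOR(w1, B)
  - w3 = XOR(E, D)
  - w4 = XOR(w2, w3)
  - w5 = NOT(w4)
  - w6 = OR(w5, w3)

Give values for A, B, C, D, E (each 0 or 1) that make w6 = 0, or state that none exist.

w6 = OR(w5, w3) must be 0, so both w5 = 0 and w3 = 0.
w5 = NOT(w4) must be 0, so w4 = 1.
Check with A=1, B=1, C=0, D=0, E=0:
w1 = AND(A, C) = AND(1, 0) = 0
w2 = XOR(w1, B) = XOR(0, 1) = 1
w3 = XOR(E, D) = XOR(0, 0) = 0
w4 = XOR(w2, w3) = XOR(1, 0) = 1
w5 = NOT(w4) = NOT 1 = 0
w6 = OR(w5, w3) = OR(0, 0) = 0
So w6 = 0 as required.

A=1, B=1, C=0, D=0, E=0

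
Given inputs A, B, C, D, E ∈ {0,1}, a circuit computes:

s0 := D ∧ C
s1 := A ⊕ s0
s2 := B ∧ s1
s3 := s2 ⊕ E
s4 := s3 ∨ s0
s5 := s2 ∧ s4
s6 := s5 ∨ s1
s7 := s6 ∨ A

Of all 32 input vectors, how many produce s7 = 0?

s7 = s6 ∨ A must be 0, so both s6 = 0 and A = 0.
s6 = s5 ∨ s1 must be 0, so both s5 = 0 and s1 = 0.
s5 = s2 ∧ s4 must be 0, so at least one of s2, s4 is 0.
Enumerating the 32 input combinations, 12 give s7 = 0 and 20 give s7 = 1.

12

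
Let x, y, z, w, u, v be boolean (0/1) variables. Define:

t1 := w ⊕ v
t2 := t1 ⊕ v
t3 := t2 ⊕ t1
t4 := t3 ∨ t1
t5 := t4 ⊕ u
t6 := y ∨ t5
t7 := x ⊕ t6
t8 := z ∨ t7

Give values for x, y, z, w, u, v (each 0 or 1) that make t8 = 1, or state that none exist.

t8 = z ∨ t7 must be 1, so at least one of z, t7 is 1.
Check with x=0 y=0 z=1 w=0 u=1 v=1:
t1 = w ⊕ v = 0 ⊕ 1 = 1
t2 = t1 ⊕ v = 1 ⊕ 1 = 0
t3 = t2 ⊕ t1 = 0 ⊕ 1 = 1
t4 = t3 ∨ t1 = 1 ∨ 1 = 1
t5 = t4 ⊕ u = 1 ⊕ 1 = 0
t6 = y ∨ t5 = 0 ∨ 0 = 0
t7 = x ⊕ t6 = 0 ⊕ 0 = 0
t8 = z ∨ t7 = 1 ∨ 0 = 1
So t8 = 1 as required.

x=0 y=0 z=1 w=0 u=1 v=1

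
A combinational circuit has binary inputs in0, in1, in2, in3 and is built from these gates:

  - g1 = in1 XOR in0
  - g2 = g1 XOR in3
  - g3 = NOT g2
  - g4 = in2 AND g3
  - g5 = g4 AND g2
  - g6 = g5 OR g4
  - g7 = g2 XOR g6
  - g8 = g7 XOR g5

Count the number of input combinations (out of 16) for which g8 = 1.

g8 = g7 XOR g5 must be 1, so g7 and g5 differ.
Enumerating the 16 input combinations, 12 give g8 = 1 and 4 give g8 = 0.

12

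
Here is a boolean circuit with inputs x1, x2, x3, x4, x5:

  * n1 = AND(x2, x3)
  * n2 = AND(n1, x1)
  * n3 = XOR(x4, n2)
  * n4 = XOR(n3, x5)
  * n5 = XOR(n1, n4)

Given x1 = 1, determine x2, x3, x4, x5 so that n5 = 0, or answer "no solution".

Check with x1 = 1 and x2=0, x3=1, x4=1, x5=1:
n1 = AND(x2, x3) = AND(0, 1) = 0
n2 = AND(n1, x1) = AND(0, 1) = 0
n3 = XOR(x4, n2) = XOR(1, 0) = 1
n4 = XOR(n3, x5) = XOR(1, 1) = 0
n5 = XOR(n1, n4) = XOR(0, 0) = 0
So n5 = 0.

x2=0, x3=1, x4=1, x5=1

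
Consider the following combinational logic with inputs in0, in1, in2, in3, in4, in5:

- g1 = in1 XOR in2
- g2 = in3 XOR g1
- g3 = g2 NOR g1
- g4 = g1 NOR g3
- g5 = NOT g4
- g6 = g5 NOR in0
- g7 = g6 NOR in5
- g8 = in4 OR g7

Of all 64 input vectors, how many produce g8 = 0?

18

g8 = in4 OR g7 must be 0, so both in4 = 0 and g7 = 0.
Enumerating the 64 input combinations, 18 give g8 = 0 and 46 give g8 = 1.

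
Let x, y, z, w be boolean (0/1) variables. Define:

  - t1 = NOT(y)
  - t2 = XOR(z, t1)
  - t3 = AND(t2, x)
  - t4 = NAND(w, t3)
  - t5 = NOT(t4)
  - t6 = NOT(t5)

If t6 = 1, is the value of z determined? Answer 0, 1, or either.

either

Both values of z occur among assignments with t6 = 1:
  z=0: x=0, y=0, z=0, w=0
  z=1: x=0, y=0, z=1, w=0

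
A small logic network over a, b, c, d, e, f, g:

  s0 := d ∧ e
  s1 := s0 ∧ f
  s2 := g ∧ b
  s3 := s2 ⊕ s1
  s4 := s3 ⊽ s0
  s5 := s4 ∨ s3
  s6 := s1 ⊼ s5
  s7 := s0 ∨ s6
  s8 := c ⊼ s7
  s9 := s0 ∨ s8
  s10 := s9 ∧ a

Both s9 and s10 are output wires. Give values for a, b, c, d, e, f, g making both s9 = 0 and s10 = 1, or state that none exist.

Across all 128 input combinations, none give both s9 = 0 and s10 = 1.

no solution exists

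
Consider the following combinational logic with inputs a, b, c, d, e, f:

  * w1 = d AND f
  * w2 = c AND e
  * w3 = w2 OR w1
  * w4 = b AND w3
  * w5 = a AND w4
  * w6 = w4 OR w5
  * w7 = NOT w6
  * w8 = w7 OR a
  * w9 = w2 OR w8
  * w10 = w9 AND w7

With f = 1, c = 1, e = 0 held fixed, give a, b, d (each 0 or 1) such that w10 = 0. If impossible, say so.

a=1, b=1, d=1

w10 = w9 AND w7 must be 0, so at least one of w9, w7 is 0.
Check with f = 1, c = 1, e = 0 and a=1, b=1, d=1:
w1 = d AND f = 1 AND 1 = 1
w2 = c AND e = 1 AND 0 = 0
w3 = w2 OR w1 = 0 OR 1 = 1
w4 = b AND w3 = 1 AND 1 = 1
w5 = a AND w4 = 1 AND 1 = 1
w6 = w4 OR w5 = 1 OR 1 = 1
w7 = NOT w6 = NOT 1 = 0
w8 = w7 OR a = 0 OR 1 = 1
w9 = w2 OR w8 = 0 OR 1 = 1
w10 = w9 AND w7 = 1 AND 0 = 0
So w10 = 0.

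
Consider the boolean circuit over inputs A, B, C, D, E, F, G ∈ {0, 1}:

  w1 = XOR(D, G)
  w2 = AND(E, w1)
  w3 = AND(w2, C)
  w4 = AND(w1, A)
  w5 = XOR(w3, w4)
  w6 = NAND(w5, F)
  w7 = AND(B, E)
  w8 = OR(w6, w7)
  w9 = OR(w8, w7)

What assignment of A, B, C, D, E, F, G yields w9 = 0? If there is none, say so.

w9 = OR(w8, w7) must be 0, so both w8 = 0 and w7 = 0.
Check with A=1, B=0, C=0, D=1, E=1, F=1, G=0:
w1 = XOR(D, G) = XOR(1, 0) = 1
w2 = AND(E, w1) = AND(1, 1) = 1
w3 = AND(w2, C) = AND(1, 0) = 0
w4 = AND(w1, A) = AND(1, 1) = 1
w5 = XOR(w3, w4) = XOR(0, 1) = 1
w6 = NAND(w5, F) = NAND(1, 1) = 0
w7 = AND(B, E) = AND(0, 1) = 0
w8 = OR(w6, w7) = OR(0, 0) = 0
w9 = OR(w8, w7) = OR(0, 0) = 0
So w9 = 0 as required.

A=1, B=0, C=0, D=1, E=1, F=1, G=0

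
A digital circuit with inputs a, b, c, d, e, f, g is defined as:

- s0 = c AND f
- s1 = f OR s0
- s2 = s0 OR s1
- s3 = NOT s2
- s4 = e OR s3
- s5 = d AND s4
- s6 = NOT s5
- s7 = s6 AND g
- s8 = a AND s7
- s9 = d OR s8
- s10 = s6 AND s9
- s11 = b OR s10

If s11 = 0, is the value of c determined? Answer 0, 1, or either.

Both values of c occur among assignments with s11 = 0:
  c=0: a=0, b=0, c=0, d=0, e=0, f=0, g=0
  c=1: a=0, b=0, c=1, d=0, e=0, f=0, g=0

either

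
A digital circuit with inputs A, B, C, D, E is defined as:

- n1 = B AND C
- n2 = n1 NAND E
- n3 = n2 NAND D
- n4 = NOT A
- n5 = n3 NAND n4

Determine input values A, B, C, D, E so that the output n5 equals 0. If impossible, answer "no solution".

A=0, B=0, C=1, D=0, E=0

Check with A=0, B=0, C=1, D=0, E=0:
n1 = B AND C = 0 AND 1 = 0
n2 = n1 NAND E = 0 NAND 0 = 1
n3 = n2 NAND D = 1 NAND 0 = 1
n4 = NOT A = NOT 0 = 1
n5 = n3 NAND n4 = 1 NAND 1 = 0
So n5 = 0 as required.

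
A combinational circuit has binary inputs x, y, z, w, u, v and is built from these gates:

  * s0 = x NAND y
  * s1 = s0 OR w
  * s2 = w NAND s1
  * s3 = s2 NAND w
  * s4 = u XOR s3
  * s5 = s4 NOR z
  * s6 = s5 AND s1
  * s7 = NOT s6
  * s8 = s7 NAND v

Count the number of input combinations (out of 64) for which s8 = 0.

25

s8 = s7 NAND v must be 0, so both s7 = 1 and v = 1.
s7 = NOT s6 must be 1, so s6 = 0.
s6 = s5 AND s1 must be 0, so at least one of s5, s1 is 0.
Enumerating the 64 input combinations, 25 give s8 = 0 and 39 give s8 = 1.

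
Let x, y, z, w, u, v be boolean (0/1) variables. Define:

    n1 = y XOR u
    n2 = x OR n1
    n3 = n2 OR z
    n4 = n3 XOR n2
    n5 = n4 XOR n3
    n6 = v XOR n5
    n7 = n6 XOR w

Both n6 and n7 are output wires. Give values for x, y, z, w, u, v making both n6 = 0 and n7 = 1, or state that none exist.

Check with x=1, y=1, z=1, w=1, u=0, v=1:
n1 = y XOR u = 1 XOR 0 = 1
n2 = x OR n1 = 1 OR 1 = 1
n3 = n2 OR z = 1 OR 1 = 1
n4 = n3 XOR n2 = 1 XOR 1 = 0
n5 = n4 XOR n3 = 0 XOR 1 = 1
n6 = v XOR n5 = 1 XOR 1 = 0
n7 = n6 XOR w = 0 XOR 1 = 1
So n6 = 0 and n7 = 1.

x=1, y=1, z=1, w=1, u=0, v=1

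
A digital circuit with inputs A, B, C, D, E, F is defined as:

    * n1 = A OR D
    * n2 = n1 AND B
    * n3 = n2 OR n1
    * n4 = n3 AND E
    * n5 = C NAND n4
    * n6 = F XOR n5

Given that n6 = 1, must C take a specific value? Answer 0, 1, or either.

Both values of C occur among assignments with n6 = 1:
  C=0: A=0, B=0, C=0, D=0, E=0, F=0
  C=1: A=0, B=0, C=1, D=0, E=0, F=0

either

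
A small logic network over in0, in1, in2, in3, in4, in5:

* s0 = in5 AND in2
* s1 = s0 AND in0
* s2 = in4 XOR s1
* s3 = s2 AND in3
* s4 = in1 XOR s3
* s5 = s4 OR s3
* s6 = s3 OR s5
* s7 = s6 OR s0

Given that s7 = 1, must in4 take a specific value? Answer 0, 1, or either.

either

Both values of in4 occur among assignments with s7 = 1:
  in4=0: in0=0, in1=0, in2=1, in3=0, in4=0, in5=1
  in4=1: in0=0, in1=0, in2=0, in3=1, in4=1, in5=0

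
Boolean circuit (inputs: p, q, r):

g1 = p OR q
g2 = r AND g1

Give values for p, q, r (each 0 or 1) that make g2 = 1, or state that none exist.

g2 = r AND g1 must be 1, so both r = 1 and g1 = 1.
g1 = p OR q must be 1, so at least one of p, q is 1.
Check with p=0, q=1, r=1:
g1 = p OR q = 0 OR 1 = 1
g2 = r AND g1 = 1 AND 1 = 1
So g2 = 1 as required.

p=0, q=1, r=1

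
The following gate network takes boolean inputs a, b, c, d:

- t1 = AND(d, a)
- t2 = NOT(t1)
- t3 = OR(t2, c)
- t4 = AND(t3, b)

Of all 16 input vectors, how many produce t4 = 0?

9

t4 = AND(t3, b) must be 0, so at least one of t3, b is 0.
Enumerating the 16 input combinations, 9 give t4 = 0 and 7 give t4 = 1.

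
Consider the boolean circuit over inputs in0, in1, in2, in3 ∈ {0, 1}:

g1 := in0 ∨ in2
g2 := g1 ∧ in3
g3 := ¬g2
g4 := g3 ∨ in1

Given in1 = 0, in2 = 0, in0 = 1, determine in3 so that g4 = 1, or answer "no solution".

in3=0

Check with in1 = 0, in2 = 0, in0 = 1 and in3=0:
g1 = in0 ∨ in2 = 1 ∨ 0 = 1
g2 = g1 ∧ in3 = 1 ∧ 0 = 0
g3 = ¬g2 = ¬0 = 1
g4 = g3 ∨ in1 = 1 ∨ 0 = 1
So g4 = 1.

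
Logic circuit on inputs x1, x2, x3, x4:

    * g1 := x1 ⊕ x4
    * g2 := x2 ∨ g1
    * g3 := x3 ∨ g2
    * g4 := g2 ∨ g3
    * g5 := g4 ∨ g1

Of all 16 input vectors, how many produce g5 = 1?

g5 = g4 ∨ g1 must be 1, so at least one of g4, g1 is 1.
Enumerating the 16 input combinations, 14 give g5 = 1 and 2 give g5 = 0.

14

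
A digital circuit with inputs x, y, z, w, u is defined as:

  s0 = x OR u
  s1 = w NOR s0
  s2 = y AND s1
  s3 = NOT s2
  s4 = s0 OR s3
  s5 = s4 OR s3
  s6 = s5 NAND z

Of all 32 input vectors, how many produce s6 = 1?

s6 = s5 NAND z must be 1, so at least one of s5, z is 0.
Enumerating the 32 input combinations, 17 give s6 = 1 and 15 give s6 = 0.

17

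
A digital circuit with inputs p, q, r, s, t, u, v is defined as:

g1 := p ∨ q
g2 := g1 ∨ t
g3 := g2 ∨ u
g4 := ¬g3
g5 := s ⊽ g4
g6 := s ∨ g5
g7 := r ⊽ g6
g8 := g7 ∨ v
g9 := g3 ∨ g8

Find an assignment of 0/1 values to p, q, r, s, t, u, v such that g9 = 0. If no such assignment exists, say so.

p=0, q=0, r=0, s=1, t=0, u=0, v=0

g9 = g3 ∨ g8 must be 0, so both g3 = 0 and g8 = 0.
g3 = g2 ∨ u must be 0, so both g2 = 0 and u = 0.
g8 = g7 ∨ v must be 0, so both g7 = 0 and v = 0.
Check with p=0, q=0, r=0, s=1, t=0, u=0, v=0:
g1 = p ∨ q = 0 ∨ 0 = 0
g2 = g1 ∨ t = 0 ∨ 0 = 0
g3 = g2 ∨ u = 0 ∨ 0 = 0
g4 = ¬g3 = ¬0 = 1
g5 = s ⊽ g4 = 1 ⊽ 1 = 0
g6 = s ∨ g5 = 1 ∨ 0 = 1
g7 = r ⊽ g6 = 0 ⊽ 1 = 0
g8 = g7 ∨ v = 0 ∨ 0 = 0
g9 = g3 ∨ g8 = 0 ∨ 0 = 0
So g9 = 0 as required.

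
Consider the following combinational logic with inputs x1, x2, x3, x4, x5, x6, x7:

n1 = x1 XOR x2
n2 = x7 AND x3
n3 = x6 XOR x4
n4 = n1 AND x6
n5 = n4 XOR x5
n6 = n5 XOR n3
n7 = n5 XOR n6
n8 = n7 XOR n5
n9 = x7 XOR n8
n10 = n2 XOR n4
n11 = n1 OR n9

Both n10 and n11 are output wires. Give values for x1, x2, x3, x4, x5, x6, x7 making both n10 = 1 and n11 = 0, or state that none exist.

Check with x1=0, x2=0, x3=1, x4=0, x5=0, x6=1, x7=1:
n1 = x1 XOR x2 = 0 XOR 0 = 0
n2 = x7 AND x3 = 1 AND 1 = 1
n3 = x6 XOR x4 = 1 XOR 0 = 1
n4 = n1 AND x6 = 0 AND 1 = 0
n5 = n4 XOR x5 = 0 XOR 0 = 0
n6 = n5 XOR n3 = 0 XOR 1 = 1
n7 = n5 XOR n6 = 0 XOR 1 = 1
n8 = n7 XOR n5 = 1 XOR 0 = 1
n9 = x7 XOR n8 = 1 XOR 1 = 0
n10 = n2 XOR n4 = 1 XOR 0 = 1
n11 = n1 OR n9 = 0 OR 0 = 0
So n10 = 1 and n11 = 0.

x1=0, x2=0, x3=1, x4=0, x5=0, x6=1, x7=1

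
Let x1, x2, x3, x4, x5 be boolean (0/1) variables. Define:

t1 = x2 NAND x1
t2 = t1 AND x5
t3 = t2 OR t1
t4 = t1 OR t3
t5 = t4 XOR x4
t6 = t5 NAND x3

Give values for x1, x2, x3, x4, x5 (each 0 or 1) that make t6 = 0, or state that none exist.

x1=0, x2=1, x3=1, x4=0, x5=1

t6 = t5 NAND x3 must be 0, so both t5 = 1 and x3 = 1.
t5 = t4 XOR x4 must be 1, so t4 and x4 differ.
Check with x1=0, x2=1, x3=1, x4=0, x5=1:
t1 = x2 NAND x1 = 1 NAND 0 = 1
t2 = t1 AND x5 = 1 AND 1 = 1
t3 = t2 OR t1 = 1 OR 1 = 1
t4 = t1 OR t3 = 1 OR 1 = 1
t5 = t4 XOR x4 = 1 XOR 0 = 1
t6 = t5 NAND x3 = 1 NAND 1 = 0
So t6 = 0 as required.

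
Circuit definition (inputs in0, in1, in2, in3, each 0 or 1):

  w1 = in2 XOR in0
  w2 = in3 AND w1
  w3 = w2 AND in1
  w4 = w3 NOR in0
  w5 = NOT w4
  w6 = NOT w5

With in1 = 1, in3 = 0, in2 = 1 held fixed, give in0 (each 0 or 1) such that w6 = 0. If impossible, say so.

Check with in1 = 1, in3 = 0, in2 = 1 and in0=1:
w1 = in2 XOR in0 = 1 XOR 1 = 0
w2 = in3 AND w1 = 0 AND 0 = 0
w3 = w2 AND in1 = 0 AND 1 = 0
w4 = w3 NOR in0 = 0 NOR 1 = 0
w5 = NOT w4 = NOT 0 = 1
w6 = NOT w5 = NOT 1 = 0
So w6 = 0.

in0=1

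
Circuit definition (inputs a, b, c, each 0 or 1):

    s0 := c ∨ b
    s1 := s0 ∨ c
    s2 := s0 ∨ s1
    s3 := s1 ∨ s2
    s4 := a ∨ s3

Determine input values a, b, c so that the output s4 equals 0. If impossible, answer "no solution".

a=0, b=0, c=0

s4 = a ∨ s3 must be 0, so both a = 0 and s3 = 0.
s3 = s1 ∨ s2 must be 0, so both s1 = 0 and s2 = 0.
s1 = s0 ∨ c must be 0, so both s0 = 0 and c = 0.
Check with a=0, b=0, c=0:
s0 = c ∨ b = 0 ∨ 0 = 0
s1 = s0 ∨ c = 0 ∨ 0 = 0
s2 = s0 ∨ s1 = 0 ∨ 0 = 0
s3 = s1 ∨ s2 = 0 ∨ 0 = 0
s4 = a ∨ s3 = 0 ∨ 0 = 0
So s4 = 0 as required.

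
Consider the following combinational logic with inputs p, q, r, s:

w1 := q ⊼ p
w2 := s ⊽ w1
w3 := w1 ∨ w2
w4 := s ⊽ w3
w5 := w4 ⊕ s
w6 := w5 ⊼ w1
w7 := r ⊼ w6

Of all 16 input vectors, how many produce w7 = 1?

w7 = r ⊼ w6 must be 1, so at least one of r, w6 is 0.
Enumerating the 16 input combinations, 11 give w7 = 1 and 5 give w7 = 0.

11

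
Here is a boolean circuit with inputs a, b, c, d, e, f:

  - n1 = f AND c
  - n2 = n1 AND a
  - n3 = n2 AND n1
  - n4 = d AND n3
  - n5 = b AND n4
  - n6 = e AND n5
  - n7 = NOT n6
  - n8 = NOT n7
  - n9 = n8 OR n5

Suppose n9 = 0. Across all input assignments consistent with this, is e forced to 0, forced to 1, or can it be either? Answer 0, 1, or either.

Both values of e occur among assignments with n9 = 0:
  e=0: a=0, b=0, c=0, d=0, e=0, f=0
  e=1: a=0, b=0, c=0, d=0, e=1, f=0

either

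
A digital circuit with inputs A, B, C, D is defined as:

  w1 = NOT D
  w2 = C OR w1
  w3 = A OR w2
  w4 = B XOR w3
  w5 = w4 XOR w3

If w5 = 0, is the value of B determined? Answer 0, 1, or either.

0

w5 = w4 XOR w3 must be 0, so w4 and w3 are equal.
Every assignment with w5 = 0 has B = 0; there are 8 such assignment(s).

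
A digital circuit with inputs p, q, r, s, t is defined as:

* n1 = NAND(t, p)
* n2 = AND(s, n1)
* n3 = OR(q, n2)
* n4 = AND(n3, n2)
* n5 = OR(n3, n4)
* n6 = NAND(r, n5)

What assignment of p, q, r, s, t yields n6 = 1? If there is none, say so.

n6 = NAND(r, n5) must be 1, so at least one of r, n5 is 0.
Check with p=0 q=0 r=1 s=0 t=0:
n1 = NAND(t, p) = NAND(0, 0) = 1
n2 = AND(s, n1) = AND(0, 1) = 0
n3 = OR(q, n2) = OR(0, 0) = 0
n4 = AND(n3, n2) = AND(0, 0) = 0
n5 = OR(n3, n4) = OR(0, 0) = 0
n6 = NAND(r, n5) = NAND(1, 0) = 1
So n6 = 1 as required.

p=0 q=0 r=1 s=0 t=0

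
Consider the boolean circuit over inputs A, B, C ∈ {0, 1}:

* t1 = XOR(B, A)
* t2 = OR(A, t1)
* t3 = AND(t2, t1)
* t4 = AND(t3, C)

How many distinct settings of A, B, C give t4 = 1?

2

t4 = AND(t3, C) must be 1, so both t3 = 1 and C = 1.
t3 = AND(t2, t1) must be 1, so both t2 = 1 and t1 = 1.
Satisfying assignments:
  A=0, B=1, C=1
  A=1, B=0, C=1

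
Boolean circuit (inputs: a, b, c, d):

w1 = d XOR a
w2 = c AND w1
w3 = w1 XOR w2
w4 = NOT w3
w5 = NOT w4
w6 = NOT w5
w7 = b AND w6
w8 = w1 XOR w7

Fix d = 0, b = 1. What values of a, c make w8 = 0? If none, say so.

a=1, c=1

w8 = w1 XOR w7 must be 0, so w1 and w7 are equal.
Check with d = 0, b = 1 and a=1, c=1:
w1 = d XOR a = 0 XOR 1 = 1
w2 = c AND w1 = 1 AND 1 = 1
w3 = w1 XOR w2 = 1 XOR 1 = 0
w4 = NOT w3 = NOT 0 = 1
w5 = NOT w4 = NOT 1 = 0
w6 = NOT w5 = NOT 0 = 1
w7 = b AND w6 = 1 AND 1 = 1
w8 = w1 XOR w7 = 1 XOR 1 = 0
So w8 = 0.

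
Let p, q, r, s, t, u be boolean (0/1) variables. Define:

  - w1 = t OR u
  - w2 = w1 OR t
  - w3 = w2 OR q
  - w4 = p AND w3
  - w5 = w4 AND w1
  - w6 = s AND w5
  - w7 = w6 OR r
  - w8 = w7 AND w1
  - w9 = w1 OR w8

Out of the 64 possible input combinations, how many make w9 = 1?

48

w9 = w1 OR w8 must be 1, so at least one of w1, w8 is 1.
Enumerating the 64 input combinations, 48 give w9 = 1 and 16 give w9 = 0.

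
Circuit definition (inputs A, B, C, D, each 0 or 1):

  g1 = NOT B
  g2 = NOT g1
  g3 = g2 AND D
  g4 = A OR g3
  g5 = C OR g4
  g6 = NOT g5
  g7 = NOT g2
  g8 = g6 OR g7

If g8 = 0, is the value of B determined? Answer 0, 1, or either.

1

g8 = g6 OR g7 must be 0, so both g6 = 0 and g7 = 0.
g6 = NOT g5 must be 0, so g5 = 1.
g7 = NOT g2 must be 0, so g2 = 1.
Every assignment with g8 = 0 has B = 1; there are 7 such assignment(s).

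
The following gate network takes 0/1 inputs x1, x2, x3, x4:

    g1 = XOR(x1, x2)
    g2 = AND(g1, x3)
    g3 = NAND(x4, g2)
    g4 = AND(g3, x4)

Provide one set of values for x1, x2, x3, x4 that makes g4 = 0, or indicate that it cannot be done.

x1=1, x2=0, x3=0, x4=0

g4 = AND(g3, x4) must be 0, so at least one of g3, x4 is 0.
Check with x1=1, x2=0, x3=0, x4=0:
g1 = XOR(x1, x2) = XOR(1, 0) = 1
g2 = AND(g1, x3) = AND(1, 0) = 0
g3 = NAND(x4, g2) = NAND(0, 0) = 1
g4 = AND(g3, x4) = AND(1, 0) = 0
So g4 = 0 as required.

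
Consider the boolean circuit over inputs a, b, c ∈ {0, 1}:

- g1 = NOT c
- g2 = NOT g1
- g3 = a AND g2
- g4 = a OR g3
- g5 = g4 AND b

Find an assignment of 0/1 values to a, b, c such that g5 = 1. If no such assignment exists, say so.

a=1, b=1, c=0

g5 = g4 AND b must be 1, so both g4 = 1 and b = 1.
g4 = a OR g3 must be 1, so at least one of a, g3 is 1.
Check with a=1, b=1, c=0:
g1 = NOT c = NOT 0 = 1
g2 = NOT g1 = NOT 1 = 0
g3 = a AND g2 = 1 AND 0 = 0
g4 = a OR g3 = 1 OR 0 = 1
g5 = g4 AND b = 1 AND 1 = 1
So g5 = 1 as required.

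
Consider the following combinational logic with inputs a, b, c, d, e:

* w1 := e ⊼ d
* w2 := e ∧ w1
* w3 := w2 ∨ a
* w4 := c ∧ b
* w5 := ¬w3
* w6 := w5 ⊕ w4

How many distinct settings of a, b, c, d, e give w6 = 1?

14

w6 = w5 ⊕ w4 must be 1, so w5 and w4 differ.
Enumerating the 32 input combinations, 14 give w6 = 1 and 18 give w6 = 0.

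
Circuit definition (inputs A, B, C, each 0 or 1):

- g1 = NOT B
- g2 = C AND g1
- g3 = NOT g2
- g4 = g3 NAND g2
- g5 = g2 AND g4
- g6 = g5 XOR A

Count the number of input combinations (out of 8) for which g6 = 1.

g6 = g5 XOR A must be 1, so g5 and A differ.
Enumerating the 8 input combinations, 4 give g6 = 1 and 4 give g6 = 0.

4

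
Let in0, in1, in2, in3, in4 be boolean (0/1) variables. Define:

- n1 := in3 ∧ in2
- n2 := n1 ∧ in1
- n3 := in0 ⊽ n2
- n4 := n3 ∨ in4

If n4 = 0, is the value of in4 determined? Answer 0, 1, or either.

0

n4 = n3 ∨ in4 must be 0, so both n3 = 0 and in4 = 0.
n3 = in0 ⊽ n2 must be 0, so at least one of in0, n2 is 1.
Every assignment with n4 = 0 has in4 = 0; there are 9 such assignment(s).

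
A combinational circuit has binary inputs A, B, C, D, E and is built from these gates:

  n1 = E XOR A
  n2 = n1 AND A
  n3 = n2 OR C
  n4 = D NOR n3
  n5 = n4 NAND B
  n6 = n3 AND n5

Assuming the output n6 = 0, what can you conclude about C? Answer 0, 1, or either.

0

n6 = n3 AND n5 must be 0, so at least one of n3, n5 is 0.
Every assignment with n6 = 0 has C = 0; there are 12 such assignment(s).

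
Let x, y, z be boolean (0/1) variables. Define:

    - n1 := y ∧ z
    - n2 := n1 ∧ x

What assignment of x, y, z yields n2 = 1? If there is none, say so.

n2 = n1 ∧ x must be 1, so both n1 = 1 and x = 1.
n1 = y ∧ z must be 1, so both y = 1 and z = 1.
Check with x=1 y=1 z=1:
n1 = y ∧ z = 1 ∧ 1 = 1
n2 = n1 ∧ x = 1 ∧ 1 = 1
So n2 = 1 as required.

x=1 y=1 z=1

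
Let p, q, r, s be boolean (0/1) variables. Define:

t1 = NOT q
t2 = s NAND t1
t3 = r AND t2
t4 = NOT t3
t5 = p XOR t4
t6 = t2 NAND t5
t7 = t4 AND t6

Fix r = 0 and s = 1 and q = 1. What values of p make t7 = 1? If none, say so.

p=1

t7 = t4 AND t6 must be 1, so both t4 = 1 and t6 = 1.
Check with r = 0 and s = 1 and q = 1 and p=1:
t1 = NOT q = NOT 1 = 0
t2 = s NAND t1 = 1 NAND 0 = 1
t3 = r AND t2 = 0 AND 1 = 0
t4 = NOT t3 = NOT 0 = 1
t5 = p XOR t4 = 1 XOR 1 = 0
t6 = t2 NAND t5 = 1 NAND 0 = 1
t7 = t4 AND t6 = 1 AND 1 = 1
So t7 = 1.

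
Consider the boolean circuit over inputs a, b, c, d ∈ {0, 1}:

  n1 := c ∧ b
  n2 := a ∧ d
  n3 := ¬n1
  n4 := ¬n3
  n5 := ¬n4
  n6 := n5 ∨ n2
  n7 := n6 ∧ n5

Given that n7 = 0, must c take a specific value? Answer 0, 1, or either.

n7 = n6 ∧ n5 must be 0, so at least one of n6, n5 is 0.
Every assignment with n7 = 0 has c = 1; there are 4 such assignment(s).
  a=0, b=1, c=1, d=0
  a=0, b=1, c=1, d=1
  a=1, b=1, c=1, d=0
  a=1, b=1, c=1, d=1

1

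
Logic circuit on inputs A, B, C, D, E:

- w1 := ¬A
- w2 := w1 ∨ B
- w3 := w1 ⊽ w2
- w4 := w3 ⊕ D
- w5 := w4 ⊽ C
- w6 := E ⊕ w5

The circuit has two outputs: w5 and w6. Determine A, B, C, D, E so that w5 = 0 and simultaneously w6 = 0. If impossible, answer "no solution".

Check with A=0 B=1 C=1 D=1 E=0:
w1 = ¬A = ¬0 = 1
w2 = w1 ∨ B = 1 ∨ 1 = 1
w3 = w1 ⊽ w2 = 1 ⊽ 1 = 0
w4 = w3 ⊕ D = 0 ⊕ 1 = 1
w5 = w4 ⊽ C = 1 ⊽ 1 = 0
w6 = E ⊕ w5 = 0 ⊕ 0 = 0
So w5 = 0 and w6 = 0.

A=0 B=1 C=1 D=1 E=0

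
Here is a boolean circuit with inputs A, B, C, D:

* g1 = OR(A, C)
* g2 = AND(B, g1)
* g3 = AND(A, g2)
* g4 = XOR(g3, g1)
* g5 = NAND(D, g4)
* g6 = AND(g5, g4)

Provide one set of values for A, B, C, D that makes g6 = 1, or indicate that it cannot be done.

A=0 B=0 C=1 D=0

g6 = AND(g5, g4) must be 1, so both g5 = 1 and g4 = 1.
g5 = NAND(D, g4) must be 1, so at least one of D, g4 is 0.
Check with A=0 B=0 C=1 D=0:
g1 = OR(A, C) = OR(0, 1) = 1
g2 = AND(B, g1) = AND(0, 1) = 0
g3 = AND(A, g2) = AND(0, 0) = 0
g4 = XOR(g3, g1) = XOR(0, 1) = 1
g5 = NAND(D, g4) = NAND(0, 1) = 1
g6 = AND(g5, g4) = AND(1, 1) = 1
So g6 = 1 as required.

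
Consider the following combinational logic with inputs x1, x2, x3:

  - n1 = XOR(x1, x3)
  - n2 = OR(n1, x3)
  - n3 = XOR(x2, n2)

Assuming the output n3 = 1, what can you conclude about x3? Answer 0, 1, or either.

Both values of x3 occur among assignments with n3 = 1:
  x3=0: x1=0, x2=1, x3=0
  x3=1: x1=0, x2=0, x3=1

either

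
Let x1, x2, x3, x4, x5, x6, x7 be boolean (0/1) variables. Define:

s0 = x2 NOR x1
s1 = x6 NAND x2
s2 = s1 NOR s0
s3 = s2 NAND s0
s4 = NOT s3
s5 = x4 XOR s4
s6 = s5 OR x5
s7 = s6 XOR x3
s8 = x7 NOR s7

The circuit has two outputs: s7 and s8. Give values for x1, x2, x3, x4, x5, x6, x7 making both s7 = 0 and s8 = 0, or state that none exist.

x1=1, x2=0, x3=0, x4=0, x5=0, x6=0, x7=1

Check with x1=1, x2=0, x3=0, x4=0, x5=0, x6=0, x7=1:
s0 = x2 NOR x1 = 0 NOR 1 = 0
s1 = x6 NAND x2 = 0 NAND 0 = 1
s2 = s1 NOR s0 = 1 NOR 0 = 0
s3 = s2 NAND s0 = 0 NAND 0 = 1
s4 = NOT s3 = NOT 1 = 0
s5 = x4 XOR s4 = 0 XOR 0 = 0
s6 = s5 OR x5 = 0 OR 0 = 0
s7 = s6 XOR x3 = 0 XOR 0 = 0
s8 = x7 NOR s7 = 1 NOR 0 = 0
So s7 = 0 and s8 = 0.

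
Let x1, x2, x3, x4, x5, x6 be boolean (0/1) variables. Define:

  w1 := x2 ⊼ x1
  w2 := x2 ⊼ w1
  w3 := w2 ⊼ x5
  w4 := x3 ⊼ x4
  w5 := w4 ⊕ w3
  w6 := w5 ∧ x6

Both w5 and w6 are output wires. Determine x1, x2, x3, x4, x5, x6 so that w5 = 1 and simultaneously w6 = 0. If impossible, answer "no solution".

x1=0, x2=0, x3=0, x4=1, x5=1, x6=0

Check with x1=0, x2=0, x3=0, x4=1, x5=1, x6=0:
w1 = x2 ⊼ x1 = 0 ⊼ 0 = 1
w2 = x2 ⊼ w1 = 0 ⊼ 1 = 1
w3 = w2 ⊼ x5 = 1 ⊼ 1 = 0
w4 = x3 ⊼ x4 = 0 ⊼ 1 = 1
w5 = w4 ⊕ w3 = 1 ⊕ 0 = 1
w6 = w5 ∧ x6 = 1 ∧ 0 = 0
So w5 = 1 and w6 = 0.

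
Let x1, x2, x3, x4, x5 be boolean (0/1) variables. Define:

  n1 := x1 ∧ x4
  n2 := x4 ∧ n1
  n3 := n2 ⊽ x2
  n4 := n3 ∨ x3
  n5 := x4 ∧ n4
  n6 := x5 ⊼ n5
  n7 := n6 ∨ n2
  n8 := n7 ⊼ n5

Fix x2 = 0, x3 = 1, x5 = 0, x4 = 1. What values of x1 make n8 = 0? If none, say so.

Check with x2 = 0, x3 = 1, x5 = 0, x4 = 1 and x1=1:
n1 = x1 ∧ x4 = 1 ∧ 1 = 1
n2 = x4 ∧ n1 = 1 ∧ 1 = 1
n3 = n2 ⊽ x2 = 1 ⊽ 0 = 0
n4 = n3 ∨ x3 = 0 ∨ 1 = 1
n5 = x4 ∧ n4 = 1 ∧ 1 = 1
n6 = x5 ⊼ n5 = 0 ⊼ 1 = 1
n7 = n6 ∨ n2 = 1 ∨ 1 = 1
n8 = n7 ⊼ n5 = 1 ⊼ 1 = 0
So n8 = 0.

x1=1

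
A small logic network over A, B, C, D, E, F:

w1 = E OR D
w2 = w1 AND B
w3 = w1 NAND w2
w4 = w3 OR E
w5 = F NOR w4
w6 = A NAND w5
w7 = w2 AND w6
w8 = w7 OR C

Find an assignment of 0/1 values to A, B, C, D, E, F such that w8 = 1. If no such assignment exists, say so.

w8 = w7 OR C must be 1, so at least one of w7, C is 1.
Check with A=1, B=0, C=1, D=1, E=0, F=0:
w1 = E OR D = 0 OR 1 = 1
w2 = w1 AND B = 1 AND 0 = 0
w3 = w1 NAND w2 = 1 NAND 0 = 1
w4 = w3 OR E = 1 OR 0 = 1
w5 = F NOR w4 = 0 NOR 1 = 0
w6 = A NAND w5 = 1 NAND 0 = 1
w7 = w2 AND w6 = 0 AND 1 = 0
w8 = w7 OR C = 0 OR 1 = 1
So w8 = 1 as required.

A=1, B=0, C=1, D=1, E=0, F=0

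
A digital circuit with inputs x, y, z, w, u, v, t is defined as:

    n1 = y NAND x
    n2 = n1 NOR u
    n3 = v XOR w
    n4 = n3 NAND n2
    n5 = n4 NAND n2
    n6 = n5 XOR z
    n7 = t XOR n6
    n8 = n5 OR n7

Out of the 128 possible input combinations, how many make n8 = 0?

n8 = n5 OR n7 must be 0, so both n5 = 0 and n7 = 0.
Satisfying assignments:
  x=1, y=1, z=0, w=0, u=0, v=0, t=0
  x=1, y=1, z=0, w=1, u=0, v=1, t=0
  x=1, y=1, z=1, w=0, u=0, v=0, t=1
  x=1, y=1, z=1, w=1, u=0, v=1, t=1

4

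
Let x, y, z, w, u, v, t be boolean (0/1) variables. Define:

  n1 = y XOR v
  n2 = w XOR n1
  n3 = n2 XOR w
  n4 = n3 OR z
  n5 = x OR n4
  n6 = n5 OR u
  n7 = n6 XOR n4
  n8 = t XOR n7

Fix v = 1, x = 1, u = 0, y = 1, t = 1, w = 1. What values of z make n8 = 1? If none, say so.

n8 = t XOR n7 must be 1, so t and n7 differ.
Check with v = 1, x = 1, u = 0, y = 1, t = 1, w = 1 and z=1:
n1 = y XOR v = 1 XOR 1 = 0
n2 = w XOR n1 = 1 XOR 0 = 1
n3 = n2 XOR w = 1 XOR 1 = 0
n4 = n3 OR z = 0 OR 1 = 1
n5 = x OR n4 = 1 OR 1 = 1
n6 = n5 OR u = 1 OR 0 = 1
n7 = n6 XOR n4 = 1 XOR 1 = 0
n8 = t XOR n7 = 1 XOR 0 = 1
So n8 = 1.

z=1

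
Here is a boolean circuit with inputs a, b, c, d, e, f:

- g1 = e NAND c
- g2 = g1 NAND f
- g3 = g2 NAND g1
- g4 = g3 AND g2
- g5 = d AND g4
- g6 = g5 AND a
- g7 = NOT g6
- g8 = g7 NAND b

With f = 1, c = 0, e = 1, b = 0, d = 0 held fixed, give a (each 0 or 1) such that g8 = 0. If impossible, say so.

With f = 1, c = 0, e = 1, b = 0, d = 0 fixed, none of the 2 settings of a give g8 = 0.
For example, with a=1:
g1 = e NAND c = 1 NAND 0 = 1
g2 = g1 NAND f = 1 NAND 1 = 0
g3 = g2 NAND g1 = 0 NAND 1 = 1
g4 = g3 AND g2 = 1 AND 0 = 0
g5 = d AND g4 = 0 AND 0 = 0
g6 = g5 AND a = 0 AND 1 = 0
g7 = NOT g6 = NOT 0 = 1
g8 = g7 NAND b = 1 NAND 0 = 1
giving g8 = 1 ≠ 0.

no solution exists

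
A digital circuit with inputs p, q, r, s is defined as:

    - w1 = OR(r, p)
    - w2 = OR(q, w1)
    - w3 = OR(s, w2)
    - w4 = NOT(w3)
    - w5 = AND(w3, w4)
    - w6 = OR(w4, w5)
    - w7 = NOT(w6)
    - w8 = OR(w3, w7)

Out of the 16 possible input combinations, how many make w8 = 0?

1

w8 = OR(w3, w7) must be 0, so both w3 = 0 and w7 = 0.
w3 = OR(s, w2) must be 0, so both s = 0 and w2 = 0.
Enumerating the 16 input combinations, 1 give w8 = 0 and 15 give w8 = 1.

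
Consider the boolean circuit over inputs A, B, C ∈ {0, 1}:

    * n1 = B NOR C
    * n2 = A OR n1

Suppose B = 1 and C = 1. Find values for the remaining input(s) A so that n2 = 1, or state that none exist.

n2 = A OR n1 must be 1, so at least one of A, n1 is 1.
Check with B = 1 and C = 1 and A=1:
n1 = B NOR C = 1 NOR 1 = 0
n2 = A OR n1 = 1 OR 0 = 1
So n2 = 1.

A=1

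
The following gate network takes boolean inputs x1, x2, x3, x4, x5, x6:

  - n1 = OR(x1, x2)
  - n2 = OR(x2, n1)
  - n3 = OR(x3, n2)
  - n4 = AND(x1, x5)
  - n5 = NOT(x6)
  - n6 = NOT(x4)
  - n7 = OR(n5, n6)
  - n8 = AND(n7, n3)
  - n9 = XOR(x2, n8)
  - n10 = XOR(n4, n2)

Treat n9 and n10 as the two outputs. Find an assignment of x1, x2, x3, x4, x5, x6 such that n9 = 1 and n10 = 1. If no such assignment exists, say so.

Check with x1=1, x2=0, x3=0, x4=0, x5=0, x6=1:
n1 = OR(x1, x2) = OR(1, 0) = 1
n2 = OR(x2, n1) = OR(0, 1) = 1
n3 = OR(x3, n2) = OR(0, 1) = 1
n4 = AND(x1, x5) = AND(1, 0) = 0
n5 = NOT(x6) = NOT 1 = 0
n6 = NOT(x4) = NOT 0 = 1
n7 = OR(n5, n6) = OR(0, 1) = 1
n8 = AND(n7, n3) = AND(1, 1) = 1
n9 = XOR(x2, n8) = XOR(0, 1) = 1
n10 = XOR(n4, n2) = XOR(0, 1) = 1
So n9 = 1 and n10 = 1.

x1=1, x2=0, x3=0, x4=0, x5=0, x6=1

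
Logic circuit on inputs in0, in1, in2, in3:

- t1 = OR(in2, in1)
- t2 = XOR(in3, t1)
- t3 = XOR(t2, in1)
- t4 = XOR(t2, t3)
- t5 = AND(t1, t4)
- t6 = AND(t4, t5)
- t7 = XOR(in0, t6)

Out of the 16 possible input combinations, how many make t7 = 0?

8

t7 = XOR(in0, t6) must be 0, so in0 and t6 are equal.
Enumerating the 16 input combinations, 8 give t7 = 0 and 8 give t7 = 1.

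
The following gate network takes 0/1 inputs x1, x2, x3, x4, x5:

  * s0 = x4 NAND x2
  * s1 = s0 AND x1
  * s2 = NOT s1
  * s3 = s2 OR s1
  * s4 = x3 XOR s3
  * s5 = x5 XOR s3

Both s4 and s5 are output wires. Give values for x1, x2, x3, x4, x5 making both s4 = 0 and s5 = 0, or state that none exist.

x1=0, x2=1, x3=1, x4=0, x5=1

Check with x1=0, x2=1, x3=1, x4=0, x5=1:
s0 = x4 NAND x2 = 0 NAND 1 = 1
s1 = s0 AND x1 = 1 AND 0 = 0
s2 = NOT s1 = NOT 0 = 1
s3 = s2 OR s1 = 1 OR 0 = 1
s4 = x3 XOR s3 = 1 XOR 1 = 0
s5 = x5 XOR s3 = 1 XOR 1 = 0
So s4 = 0 and s5 = 0.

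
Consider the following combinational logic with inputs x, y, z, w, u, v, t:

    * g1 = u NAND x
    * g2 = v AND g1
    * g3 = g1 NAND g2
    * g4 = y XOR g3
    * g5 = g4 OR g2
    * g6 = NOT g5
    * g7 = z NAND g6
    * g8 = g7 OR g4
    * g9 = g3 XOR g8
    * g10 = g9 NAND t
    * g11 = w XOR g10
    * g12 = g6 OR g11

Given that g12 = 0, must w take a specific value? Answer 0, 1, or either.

Both values of w occur among assignments with g12 = 0:
  w=0: x=0, y=0, z=0, w=0, u=0, v=1, t=1
  w=1: x=0, y=0, z=0, w=1, u=0, v=0, t=0

either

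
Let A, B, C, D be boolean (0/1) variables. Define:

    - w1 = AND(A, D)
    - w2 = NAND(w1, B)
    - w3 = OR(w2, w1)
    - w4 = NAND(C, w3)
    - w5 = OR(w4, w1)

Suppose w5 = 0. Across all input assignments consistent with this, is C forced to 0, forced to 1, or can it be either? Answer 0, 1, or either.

w5 = OR(w4, w1) must be 0, so both w4 = 0 and w1 = 0.
w4 = NAND(C, w3) must be 0, so both C = 1 and w3 = 1.
Every assignment with w5 = 0 has C = 1; there are 6 such assignment(s).

1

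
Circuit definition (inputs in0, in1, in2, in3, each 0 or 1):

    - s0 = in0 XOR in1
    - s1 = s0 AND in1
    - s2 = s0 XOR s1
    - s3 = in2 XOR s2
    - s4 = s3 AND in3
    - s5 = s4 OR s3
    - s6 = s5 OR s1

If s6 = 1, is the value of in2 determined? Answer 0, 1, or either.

either

Both values of in2 occur among assignments with s6 = 1:
  in2=0: in0=0, in1=1, in2=0, in3=0
  in2=1: in0=0, in1=0, in2=1, in3=0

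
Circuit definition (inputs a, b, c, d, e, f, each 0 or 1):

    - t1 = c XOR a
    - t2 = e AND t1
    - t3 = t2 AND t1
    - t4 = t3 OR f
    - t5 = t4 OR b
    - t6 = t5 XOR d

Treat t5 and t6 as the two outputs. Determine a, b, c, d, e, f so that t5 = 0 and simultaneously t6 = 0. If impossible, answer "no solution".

a=1, b=0, c=1, d=0, e=0, f=0

Check with a=1, b=0, c=1, d=0, e=0, f=0:
t1 = c XOR a = 1 XOR 1 = 0
t2 = e AND t1 = 0 AND 0 = 0
t3 = t2 AND t1 = 0 AND 0 = 0
t4 = t3 OR f = 0 OR 0 = 0
t5 = t4 OR b = 0 OR 0 = 0
t6 = t5 XOR d = 0 XOR 0 = 0
So t5 = 0 and t6 = 0.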